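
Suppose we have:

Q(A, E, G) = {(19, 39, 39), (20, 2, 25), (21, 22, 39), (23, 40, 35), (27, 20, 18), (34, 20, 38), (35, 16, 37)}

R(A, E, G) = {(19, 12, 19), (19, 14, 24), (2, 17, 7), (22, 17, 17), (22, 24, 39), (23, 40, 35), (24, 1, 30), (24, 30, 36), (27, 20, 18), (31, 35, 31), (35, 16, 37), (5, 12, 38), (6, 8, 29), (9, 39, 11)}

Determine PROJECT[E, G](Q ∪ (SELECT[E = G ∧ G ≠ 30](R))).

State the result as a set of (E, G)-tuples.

{(16, 37), (17, 17), (2, 25), (20, 18), (20, 38), (22, 39), (39, 39), (40, 35)}

Apply σ_{E = G ∧ G ≠ 30}; surviving tuples: {(22, 17, 17)}
Set union of the two operands is {(19, 39, 39), (20, 2, 25), (21, 22, 39), (22, 17, 17), (23, 40, 35), (27, 20, 18), (34, 20, 38), (35, 16, 37)}.
π[E, G]: project onto (E, G) → {(16, 37), (17, 17), (2, 25), (20, 18), (20, 38), (22, 39), (39, 39), (40, 35)}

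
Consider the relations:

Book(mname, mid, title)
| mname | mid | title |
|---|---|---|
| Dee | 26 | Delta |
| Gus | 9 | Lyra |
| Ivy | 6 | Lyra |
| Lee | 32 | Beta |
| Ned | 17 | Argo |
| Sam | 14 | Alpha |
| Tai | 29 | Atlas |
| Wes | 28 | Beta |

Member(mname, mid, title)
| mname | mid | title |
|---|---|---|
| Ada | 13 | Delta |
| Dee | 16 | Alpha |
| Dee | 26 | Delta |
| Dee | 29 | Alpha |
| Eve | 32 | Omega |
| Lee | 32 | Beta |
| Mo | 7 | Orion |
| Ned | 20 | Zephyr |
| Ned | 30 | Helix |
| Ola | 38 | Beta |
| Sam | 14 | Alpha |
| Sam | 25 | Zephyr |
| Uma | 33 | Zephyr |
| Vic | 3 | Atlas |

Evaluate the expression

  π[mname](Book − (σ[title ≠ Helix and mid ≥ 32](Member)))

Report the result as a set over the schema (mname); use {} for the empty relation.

{Dee, Gus, Ivy, Ned, Sam, Tai, Wes}

Filtering on title ≠ Helix and mid ≥ 32 leaves {(Eve, 32, Omega), (Lee, 32, Beta), (Ola, 38, Beta), (Uma, 33, Zephyr)}.
Difference: {(Dee, 26, Delta), (Gus, 9, Lyra), (Ivy, 6, Lyra), (Lee, 32, Beta), (Ned, 17, Argo), (Sam, 14, Alpha), (Tai, 29, Atlas), (Wes, 28, Beta)} with {(Eve, 32, Omega), (Lee, 32, Beta), (Ola, 38, Beta), (Uma, 33, Zephyr)} → {(Dee, 26, Delta), (Gus, 9, Lyra), (Ivy, 6, Lyra), (Ned, 17, Argo), (Sam, 14, Alpha), (Tai, 29, Atlas), (Wes, 28, Beta)}
π[mname]: project onto (mname) → {Dee, Gus, Ivy, Ned, Sam, Tai, Wes}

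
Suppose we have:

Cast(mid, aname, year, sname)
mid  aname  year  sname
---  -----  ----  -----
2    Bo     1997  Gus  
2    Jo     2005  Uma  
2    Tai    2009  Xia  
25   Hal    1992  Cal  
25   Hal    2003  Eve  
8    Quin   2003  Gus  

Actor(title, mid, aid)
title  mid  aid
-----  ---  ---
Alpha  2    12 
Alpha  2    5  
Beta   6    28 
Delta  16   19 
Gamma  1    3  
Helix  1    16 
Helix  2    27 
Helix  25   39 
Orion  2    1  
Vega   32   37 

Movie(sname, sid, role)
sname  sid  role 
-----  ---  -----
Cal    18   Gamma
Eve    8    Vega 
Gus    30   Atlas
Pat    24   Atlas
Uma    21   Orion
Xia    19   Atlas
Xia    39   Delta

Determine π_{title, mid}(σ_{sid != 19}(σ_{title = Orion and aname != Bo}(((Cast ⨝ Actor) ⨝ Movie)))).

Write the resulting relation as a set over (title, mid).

{(Orion, 2)}

Natural join on mid: {(2, Bo, 1997, Gus, Alpha, 12), (2, Bo, 1997, Gus, Alpha, 5), (2, Bo, 1997, Gus, Helix, 27), (2, Bo, 1997, Gus, Orion, 1), (2, Jo, 2005, Uma, Alpha, 12), (2, Jo, 2005, Uma, Alpha, 5), (2, Jo, 2005, Uma, Helix, 27), (2, Jo, 2005, Uma, Orion, 1), (2, Tai, 2009, Xia, Alpha, 12), (2, Tai, 2009, Xia, Alpha, 5), (2, Tai, 2009, Xia, Helix, 27), (2, Tai, 2009, Xia, Orion, 1), (25, Hal, 1992, Cal, Helix, 39), (25, Hal, 2003, Eve, Helix, 39)}
Natural join on sname: {(2, Bo, 1997, Gus, Alpha, 12, 30, Atlas), (2, Bo, 1997, Gus, Alpha, 5, 30, Atlas), (2, Bo, 1997, Gus, Helix, 27, 30, Atlas), (2, Bo, 1997, Gus, Orion, 1, 30, Atlas), (2, Jo, 2005, Uma, Alpha, 12, 21, Orion), (2, Jo, 2005, Uma, Alpha, 5, 21, Orion), (2, Jo, 2005, Uma, Helix, 27, 21, Orion), (2, Jo, 2005, Uma, Orion, 1, 21, Orion), (2, Tai, 2009, Xia, Alpha, 12, 19, Atlas), (2, Tai, 2009, Xia, Alpha, 12, 39, Delta), (2, Tai, 2009, Xia, Alpha, 5, 19, Atlas), (2, Tai, 2009, Xia, Alpha, 5, 39, Delta), (2, Tai, 2009, Xia, Helix, 27, 19, Atlas), (2, Tai, 2009, Xia, Helix, 27, 39, Delta), (2, Tai, 2009, Xia, Orion, 1, 19, Atlas), (2, Tai, 2009, Xia, Orion, 1, 39, Delta), (25, Hal, 1992, Cal, Helix, 39, 18, Gamma), (25, Hal, 2003, Eve, Helix, 39, 8, Vega)}
Filtering on title = Orion and aname != Bo leaves {(2, Jo, 2005, Uma, Orion, 1, 21, Orion), (2, Tai, 2009, Xia, Orion, 1, 19, Atlas), (2, Tai, 2009, Xia, Orion, 1, 39, Delta)}.
Filtering on sid != 19 leaves {(2, Jo, 2005, Uma, Orion, 1, 21, Orion), (2, Tai, 2009, Xia, Orion, 1, 39, Delta)}.
π_{title, mid} gives {(Orion, 2)} (1 duplicate(s) eliminated).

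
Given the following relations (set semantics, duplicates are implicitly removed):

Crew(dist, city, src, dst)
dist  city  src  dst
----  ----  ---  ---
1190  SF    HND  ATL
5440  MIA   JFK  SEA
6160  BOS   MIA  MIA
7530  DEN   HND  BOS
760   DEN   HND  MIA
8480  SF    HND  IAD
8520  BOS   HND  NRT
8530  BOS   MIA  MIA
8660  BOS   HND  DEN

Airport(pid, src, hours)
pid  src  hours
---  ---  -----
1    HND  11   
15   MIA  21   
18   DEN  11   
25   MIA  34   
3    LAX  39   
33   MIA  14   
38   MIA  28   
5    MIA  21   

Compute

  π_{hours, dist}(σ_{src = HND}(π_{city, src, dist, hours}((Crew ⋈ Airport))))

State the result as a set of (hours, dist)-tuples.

{(11, 1190), (11, 7530), (11, 760), (11, 8480), (11, 8520), (11, 8660)}

Crew ⋈ Airport (natural join on src): {(1190, SF, HND, ATL, 1, 11), (6160, BOS, MIA, MIA, 15, 21), (6160, BOS, MIA, MIA, 25, 34), (6160, BOS, MIA, MIA, 33, 14), (6160, BOS, MIA, MIA, 38, 28), (6160, BOS, MIA, MIA, 5, 21), (7530, DEN, HND, BOS, 1, 11), (760, DEN, HND, MIA, 1, 11), (8480, SF, HND, IAD, 1, 11), (8520, BOS, HND, NRT, 1, 11), (8530, BOS, MIA, MIA, 15, 21), (8530, BOS, MIA, MIA, 25, 34), (8530, BOS, MIA, MIA, 33, 14), (8530, BOS, MIA, MIA, 38, 28), (8530, BOS, MIA, MIA, 5, 21), (8660, BOS, HND, DEN, 1, 11)}
π_{city, src, dist, hours} gives {(BOS, HND, 8520, 11), (BOS, HND, 8660, 11), (BOS, MIA, 6160, 14), (BOS, MIA, 6160, 21), (BOS, MIA, 6160, 28), (BOS, MIA, 6160, 34), (BOS, MIA, 8530, 14), (BOS, MIA, 8530, 21), (BOS, MIA, 8530, 28), (BOS, MIA, 8530, 34), (DEN, HND, 7530, 11), (DEN, HND, 760, 11), (SF, HND, 1190, 11), (SF, HND, 8480, 11)} (2 duplicate(s) eliminated).
σ[src = HND]: keep tuples satisfying src = HND → {(BOS, HND, 8520, 11), (BOS, HND, 8660, 11), (DEN, HND, 7530, 11), (DEN, HND, 760, 11), (SF, HND, 1190, 11), (SF, HND, 8480, 11)}
π_{hours, dist} gives {(11, 1190), (11, 7530), (11, 760), (11, 8480), (11, 8520), (11, 8660)}.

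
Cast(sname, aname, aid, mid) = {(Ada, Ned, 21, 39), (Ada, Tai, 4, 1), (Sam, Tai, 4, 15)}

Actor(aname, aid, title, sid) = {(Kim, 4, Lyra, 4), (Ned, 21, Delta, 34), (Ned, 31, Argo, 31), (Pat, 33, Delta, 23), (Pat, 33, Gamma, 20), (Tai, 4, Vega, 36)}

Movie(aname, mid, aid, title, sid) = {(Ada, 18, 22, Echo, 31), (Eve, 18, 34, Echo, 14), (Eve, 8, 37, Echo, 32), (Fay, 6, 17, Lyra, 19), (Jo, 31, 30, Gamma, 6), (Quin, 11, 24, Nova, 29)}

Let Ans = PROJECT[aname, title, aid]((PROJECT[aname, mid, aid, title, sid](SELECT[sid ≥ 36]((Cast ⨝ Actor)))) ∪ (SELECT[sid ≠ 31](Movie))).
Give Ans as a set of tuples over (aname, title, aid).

{(Eve, Echo, 34), (Eve, Echo, 37), (Fay, Lyra, 17), (Jo, Gamma, 30), (Quin, Nova, 24), (Tai, Vega, 4)}

Cast ⋈ Actor (natural join on aname, aid): {(Ada, Ned, 21, 39, Delta, 34), (Ada, Tai, 4, 1, Vega, 36), (Sam, Tai, 4, 15, Vega, 36)}
σ[sid ≥ 36]: keep tuples satisfying sid ≥ 36 → {(Ada, Tai, 4, 1, Vega, 36), (Sam, Tai, 4, 15, Vega, 36)}
π[aname, mid, aid, title, sid]: project onto (aname, mid, aid, title, sid) → {(Tai, 1, 4, Vega, 36), (Tai, 15, 4, Vega, 36)}
σ[sid ≠ 31]: keep tuples satisfying sid ≠ 31 → {(Eve, 18, 34, Echo, 14), (Eve, 8, 37, Echo, 32), (Fay, 6, 17, Lyra, 19), (Jo, 31, 30, Gamma, 6), (Quin, 11, 24, Nova, 29)}
Union: {(Tai, 1, 4, Vega, 36), (Tai, 15, 4, Vega, 36)} with {(Eve, 18, 34, Echo, 14), (Eve, 8, 37, Echo, 32), (Fay, 6, 17, Lyra, 19), (Jo, 31, 30, Gamma, 6), (Quin, 11, 24, Nova, 29)} → {(Eve, 18, 34, Echo, 14), (Eve, 8, 37, Echo, 32), (Fay, 6, 17, Lyra, 19), (Jo, 31, 30, Gamma, 6), (Quin, 11, 24, Nova, 29), (Tai, 1, 4, Vega, 36), (Tai, 15, 4, Vega, 36)}
π[aname, title, aid]: project onto (aname, title, aid) (1 duplicate(s) eliminated) → {(Eve, Echo, 34), (Eve, Echo, 37), (Fay, Lyra, 17), (Jo, Gamma, 30), (Quin, Nova, 24), (Tai, Vega, 4)}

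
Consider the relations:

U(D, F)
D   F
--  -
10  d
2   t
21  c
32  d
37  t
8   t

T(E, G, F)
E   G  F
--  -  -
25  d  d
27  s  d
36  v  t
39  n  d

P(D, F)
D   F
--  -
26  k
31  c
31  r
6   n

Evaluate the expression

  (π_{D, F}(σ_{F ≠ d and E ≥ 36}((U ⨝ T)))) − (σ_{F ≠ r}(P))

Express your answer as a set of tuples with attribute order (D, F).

{(2, t), (37, t), (8, t)}

U ⋈ T (natural join on F): {(10, d, 25, d), (10, d, 27, s), (10, d, 39, n), (2, t, 36, v), (32, d, 25, d), (32, d, 27, s), (32, d, 39, n), (37, t, 36, v), (8, t, 36, v)}
Apply σ_{F ≠ d and E ≥ 36}; surviving tuples: {(2, t, 36, v), (37, t, 36, v), (8, t, 36, v)}
Keep only column(s) D, F: {(2, t), (37, t), (8, t)}
Apply σ_{F ≠ r}; surviving tuples: {(26, k), (31, c), (6, n)}
Taking the difference: {(2, t), (37, t), (8, t)}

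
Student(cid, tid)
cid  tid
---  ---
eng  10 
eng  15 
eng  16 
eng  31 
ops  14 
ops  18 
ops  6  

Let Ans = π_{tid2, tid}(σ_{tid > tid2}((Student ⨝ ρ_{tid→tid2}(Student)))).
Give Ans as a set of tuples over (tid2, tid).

{(10, 15), (10, 16), (10, 31), (14, 18), (15, 16), (15, 31), (16, 31), (6, 14), (6, 18)}

ρ[tid→tid2]: schema becomes (cid, tid2); tuples unchanged.
Student ⋈ ρ_{tid→tid2}(Student) (natural join on cid): {(eng, 10, 10), (eng, 10, 15), (eng, 10, 16), (eng, 10, 31), (eng, 15, 10), (eng, 15, 15), (eng, 15, 16), (eng, 15, 31), (eng, 16, 10), (eng, 16, 15), (eng, 16, 16), (eng, 16, 31), (eng, 31, 10), (eng, 31, 15), (eng, 31, 16), (eng, 31, 31), (ops, 14, 14), (ops, 14, 18), (ops, 14, 6), (ops, 18, 14), (ops, 18, 18), (ops, 18, 6), (ops, 6, 14), (ops, 6, 18), (ops, 6, 6)}
Filtering on tid > tid2 leaves {(eng, 15, 10), (eng, 16, 10), (eng, 16, 15), (eng, 31, 10), (eng, 31, 15), (eng, 31, 16), (ops, 14, 6), (ops, 18, 14), (ops, 18, 6)}.
Keep only column(s) tid2, tid: {(10, 15), (10, 16), (10, 31), (14, 18), (15, 16), (15, 31), (16, 31), (6, 14), (6, 18)}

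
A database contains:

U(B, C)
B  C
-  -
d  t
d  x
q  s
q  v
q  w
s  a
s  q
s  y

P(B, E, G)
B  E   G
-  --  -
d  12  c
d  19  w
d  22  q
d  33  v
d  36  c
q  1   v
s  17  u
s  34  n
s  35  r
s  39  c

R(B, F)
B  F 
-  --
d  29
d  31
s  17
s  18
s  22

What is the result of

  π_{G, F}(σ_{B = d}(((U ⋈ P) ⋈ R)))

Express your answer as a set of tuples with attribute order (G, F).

U ⋈ P (natural join on B): {(d, t, 12, c), (d, t, 19, w), (d, t, 22, q), (d, t, 33, v), (d, t, 36, c), (d, x, 12, c), (d, x, 19, w), (d, x, 22, q), (d, x, 33, v), (d, x, 36, c), (q, s, 1, v), (q, v, 1, v), (q, w, 1, v), (s, a, 17, u), (s, a, 34, n), (s, a, 35, r), (s, a, 39, c), (s, q, 17, u), (s, q, 34, n), (s, q, 35, r), (s, q, 39, c), (s, y, 17, u), (s, y, 34, n), (s, y, 35, r), (s, y, 39, c)}
(U ⋈ P) ⋈ R (natural join on B): {(d, t, 12, c, 29), (d, t, 12, c, 31), (d, t, 19, w, 29), (d, t, 19, w, 31), (d, t, 22, q, 29), (d, t, 22, q, 31), (d, t, 33, v, 29), (d, t, 33, v, 31), (d, t, 36, c, 29), (d, t, 36, c, 31), (d, x, 12, c, 29), (d, x, 12, c, 31), (d, x, 19, w, 29), (d, x, 19, w, 31), (d, x, 22, q, 29), (d, x, 22, q, 31), (d, x, 33, v, 29), (d, x, 33, v, 31), (d, x, 36, c, 29), (d, x, 36, c, 31), (s, a, 17, u, 17), (s, a, 17, u, 18), (s, a, 17, u, 22), (s, a, 34, n, 17), (s, a, 34, n, 18), (s, a, 34, n, 22), (s, a, 35, r, 17), (s, a, 35, r, 18), (s, a, 35, r, 22), (s, a, 39, c, 17), (s, a, 39, c, 18), (s, a, 39, c, 22), (s, q, 17, u, 17), (s, q, 17, u, 18), (s, q, 17, u, 22), (s, q, 34, n, 17), (s, q, 34, n, 18), (s, q, 34, n, 22), (s, q, 35, r, 17), (s, q, 35, r, 18), (s, q, 35, r, 22), (s, q, 39, c, 17), (s, q, 39, c, 18), (s, q, 39, c, 22), (s, y, 17, u, 17), (s, y, 17, u, 18), (s, y, 17, u, 22), (s, y, 34, n, 17), (s, y, 34, n, 18), (s, y, 34, n, 22), (s, y, 35, r, 17), (s, y, 35, r, 18), (s, y, 35, r, 22), (s, y, 39, c, 17), (s, y, 39, c, 18), (s, y, 39, c, 22)}
Apply σ_{B = d}; surviving tuples: {(d, t, 12, c, 29), (d, t, 12, c, 31), (d, t, 19, w, 29), (d, t, 19, w, 31), (d, t, 22, q, 29), (d, t, 22, q, 31), (d, t, 33, v, 29), (d, t, 33, v, 31), (d, t, 36, c, 29), (d, t, 36, c, 31), (d, x, 12, c, 29), (d, x, 12, c, 31), (d, x, 19, w, 29), (d, x, 19, w, 31), (d, x, 22, q, 29), (d, x, 22, q, 31), (d, x, 33, v, 29), (d, x, 33, v, 31), (d, x, 36, c, 29), (d, x, 36, c, 31)}
Projecting to G, F (12 duplicate(s) eliminated): {(c, 29), (c, 31), (q, 29), (q, 31), (v, 29), (v, 31), (w, 29), (w, 31)}

{(c, 29), (c, 31), (q, 29), (q, 31), (v, 29), (v, 31), (w, 29), (w, 31)}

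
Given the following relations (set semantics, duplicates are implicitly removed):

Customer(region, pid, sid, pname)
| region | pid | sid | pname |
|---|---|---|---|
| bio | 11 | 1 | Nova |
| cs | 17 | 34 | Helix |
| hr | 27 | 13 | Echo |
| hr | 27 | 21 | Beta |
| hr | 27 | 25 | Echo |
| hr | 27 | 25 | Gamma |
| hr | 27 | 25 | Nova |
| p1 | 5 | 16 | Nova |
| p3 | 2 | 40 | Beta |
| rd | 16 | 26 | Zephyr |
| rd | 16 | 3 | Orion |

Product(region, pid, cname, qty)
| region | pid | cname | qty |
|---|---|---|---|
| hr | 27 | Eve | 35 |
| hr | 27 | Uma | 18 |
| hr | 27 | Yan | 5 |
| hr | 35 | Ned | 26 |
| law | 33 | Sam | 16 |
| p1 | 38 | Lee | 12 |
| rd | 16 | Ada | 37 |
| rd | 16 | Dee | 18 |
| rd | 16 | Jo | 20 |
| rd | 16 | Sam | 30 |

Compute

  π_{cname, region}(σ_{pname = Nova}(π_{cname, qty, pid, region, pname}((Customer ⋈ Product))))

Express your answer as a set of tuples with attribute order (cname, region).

{(Eve, hr), (Uma, hr), (Yan, hr)}

Customer ⋈ Product (natural join on region, pid): {(hr, 27, 13, Echo, Eve, 35), (hr, 27, 13, Echo, Uma, 18), (hr, 27, 13, Echo, Yan, 5), (hr, 27, 21, Beta, Eve, 35), (hr, 27, 21, Beta, Uma, 18), (hr, 27, 21, Beta, Yan, 5), (hr, 27, 25, Echo, Eve, 35), (hr, 27, 25, Echo, Uma, 18), (hr, 27, 25, Echo, Yan, 5), (hr, 27, 25, Gamma, Eve, 35), (hr, 27, 25, Gamma, Uma, 18), (hr, 27, 25, Gamma, Yan, 5), (hr, 27, 25, Nova, Eve, 35), (hr, 27, 25, Nova, Uma, 18), (hr, 27, 25, Nova, Yan, 5), (rd, 16, 26, Zephyr, Ada, 37), (rd, 16, 26, Zephyr, Dee, 18), (rd, 16, 26, Zephyr, Jo, 20), (rd, 16, 26, Zephyr, Sam, 30), (rd, 16, 3, Orion, Ada, 37), (rd, 16, 3, Orion, Dee, 18), (rd, 16, 3, Orion, Jo, 20), (rd, 16, 3, Orion, Sam, 30)}
π[cname, qty, pid, region, pname]: project onto (cname, qty, pid, region, pname) (3 duplicate(s) eliminated) → {(Ada, 37, 16, rd, Orion), (Ada, 37, 16, rd, Zephyr), (Dee, 18, 16, rd, Orion), (Dee, 18, 16, rd, Zephyr), (Eve, 35, 27, hr, Beta), (Eve, 35, 27, hr, Echo), (Eve, 35, 27, hr, Gamma), (Eve, 35, 27, hr, Nova), (Jo, 20, 16, rd, Orion), (Jo, 20, 16, rd, Zephyr), (Sam, 30, 16, rd, Orion), (Sam, 30, 16, rd, Zephyr), (Uma, 18, 27, hr, Beta), (Uma, 18, 27, hr, Echo), (Uma, 18, 27, hr, Gamma), (Uma, 18, 27, hr, Nova), (Yan, 5, 27, hr, Beta), (Yan, 5, 27, hr, Echo), (Yan, 5, 27, hr, Gamma), (Yan, 5, 27, hr, Nova)}
σ[pname = Nova]: keep tuples satisfying pname = Nova → {(Eve, 35, 27, hr, Nova), (Uma, 18, 27, hr, Nova), (Yan, 5, 27, hr, Nova)}
π[cname, region]: project onto (cname, region) → {(Eve, hr), (Uma, hr), (Yan, hr)}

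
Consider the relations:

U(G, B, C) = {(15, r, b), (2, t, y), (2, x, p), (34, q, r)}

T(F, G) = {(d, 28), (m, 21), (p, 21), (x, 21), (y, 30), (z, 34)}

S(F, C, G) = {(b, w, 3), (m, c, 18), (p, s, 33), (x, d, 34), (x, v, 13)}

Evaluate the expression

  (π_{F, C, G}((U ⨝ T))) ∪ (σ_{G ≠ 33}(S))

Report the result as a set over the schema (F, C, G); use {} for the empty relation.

{(b, w, 3), (m, c, 18), (x, d, 34), (x, v, 13), (z, r, 34)}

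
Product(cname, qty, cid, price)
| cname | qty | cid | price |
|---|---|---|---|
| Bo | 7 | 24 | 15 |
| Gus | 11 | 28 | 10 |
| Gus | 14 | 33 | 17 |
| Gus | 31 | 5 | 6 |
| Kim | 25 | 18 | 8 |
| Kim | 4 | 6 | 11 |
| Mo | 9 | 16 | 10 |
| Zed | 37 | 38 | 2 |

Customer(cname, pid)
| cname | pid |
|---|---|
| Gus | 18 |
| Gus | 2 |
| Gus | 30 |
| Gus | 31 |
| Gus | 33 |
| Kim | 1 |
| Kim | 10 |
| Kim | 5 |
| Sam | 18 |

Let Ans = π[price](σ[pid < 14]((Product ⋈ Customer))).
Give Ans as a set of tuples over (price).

Natural join on cname: {(Gus, 11, 28, 10, 18), (Gus, 11, 28, 10, 2), (Gus, 11, 28, 10, 30), (Gus, 11, 28, 10, 31), (Gus, 11, 28, 10, 33), (Gus, 14, 33, 17, 18), (Gus, 14, 33, 17, 2), (Gus, 14, 33, 17, 30), (Gus, 14, 33, 17, 31), (Gus, 14, 33, 17, 33), (Gus, 31, 5, 6, 18), (Gus, 31, 5, 6, 2), (Gus, 31, 5, 6, 30), (Gus, 31, 5, 6, 31), (Gus, 31, 5, 6, 33), (Kim, 25, 18, 8, 1), (Kim, 25, 18, 8, 10), (Kim, 25, 18, 8, 5), (Kim, 4, 6, 11, 1), (Kim, 4, 6, 11, 10), (Kim, 4, 6, 11, 5)}
Filtering on pid < 14 leaves {(Gus, 11, 28, 10, 2), (Gus, 14, 33, 17, 2), (Gus, 31, 5, 6, 2), (Kim, 25, 18, 8, 1), (Kim, 25, 18, 8, 10), (Kim, 25, 18, 8, 5), (Kim, 4, 6, 11, 1), (Kim, 4, 6, 11, 10), (Kim, 4, 6, 11, 5)}.
π_{price} gives {10, 11, 17, 6, 8} (4 duplicate(s) eliminated).

{10, 11, 17, 6, 8}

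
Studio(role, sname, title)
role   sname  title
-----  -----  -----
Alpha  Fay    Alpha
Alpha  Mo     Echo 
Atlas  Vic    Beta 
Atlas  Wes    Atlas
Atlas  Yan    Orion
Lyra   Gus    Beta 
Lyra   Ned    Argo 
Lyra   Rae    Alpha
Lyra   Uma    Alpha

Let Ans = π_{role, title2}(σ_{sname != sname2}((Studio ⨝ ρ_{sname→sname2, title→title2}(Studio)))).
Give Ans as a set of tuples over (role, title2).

{(Alpha, Alpha), (Alpha, Echo), (Atlas, Atlas), (Atlas, Beta), (Atlas, Orion), (Lyra, Alpha), (Lyra, Argo), (Lyra, Beta)}

ρ[sname→sname2, title→title2]: schema becomes (role, sname2, title2); tuples unchanged.
Natural join on role: {(Alpha, Fay, Alpha, Fay, Alpha), (Alpha, Fay, Alpha, Mo, Echo), (Alpha, Mo, Echo, Fay, Alpha), (Alpha, Mo, Echo, Mo, Echo), (Atlas, Vic, Beta, Vic, Beta), (Atlas, Vic, Beta, Wes, Atlas), (Atlas, Vic, Beta, Yan, Orion), (Atlas, Wes, Atlas, Vic, Beta), (Atlas, Wes, Atlas, Wes, Atlas), (Atlas, Wes, Atlas, Yan, Orion), (Atlas, Yan, Orion, Vic, Beta), (Atlas, Yan, Orion, Wes, Atlas), (Atlas, Yan, Orion, Yan, Orion), (Lyra, Gus, Beta, Gus, Beta), (Lyra, Gus, Beta, Ned, Argo), (Lyra, Gus, Beta, Rae, Alpha), (Lyra, Gus, Beta, Uma, Alpha), (Lyra, Ned, Argo, Gus, Beta), (Lyra, Ned, Argo, Ned, Argo), (Lyra, Ned, Argo, Rae, Alpha), (Lyra, Ned, Argo, Uma, Alpha), (Lyra, Rae, Alpha, Gus, Beta), (Lyra, Rae, Alpha, Ned, Argo), (Lyra, Rae, Alpha, Rae, Alpha), (Lyra, Rae, Alpha, Uma, Alpha), (Lyra, Uma, Alpha, Gus, Beta), (Lyra, Uma, Alpha, Ned, Argo), (Lyra, Uma, Alpha, Rae, Alpha), (Lyra, Uma, Alpha, Uma, Alpha)}
Filtering on sname != sname2 leaves {(Alpha, Fay, Alpha, Mo, Echo), (Alpha, Mo, Echo, Fay, Alpha), (Atlas, Vic, Beta, Wes, Atlas), (Atlas, Vic, Beta, Yan, Orion), (Atlas, Wes, Atlas, Vic, Beta), (Atlas, Wes, Atlas, Yan, Orion), (Atlas, Yan, Orion, Vic, Beta), (Atlas, Yan, Orion, Wes, Atlas), (Lyra, Gus, Beta, Ned, Argo), (Lyra, Gus, Beta, Rae, Alpha), (Lyra, Gus, Beta, Uma, Alpha), (Lyra, Ned, Argo, Gus, Beta), (Lyra, Ned, Argo, Rae, Alpha), (Lyra, Ned, Argo, Uma, Alpha), (Lyra, Rae, Alpha, Gus, Beta), (Lyra, Rae, Alpha, Ned, Argo), (Lyra, Rae, Alpha, Uma, Alpha), (Lyra, Uma, Alpha, Gus, Beta), (Lyra, Uma, Alpha, Ned, Argo), (Lyra, Uma, Alpha, Rae, Alpha)}.
π[role, title2]: project onto (role, title2) (12 duplicate(s) eliminated) → {(Alpha, Alpha), (Alpha, Echo), (Atlas, Atlas), (Atlas, Beta), (Atlas, Orion), (Lyra, Alpha), (Lyra, Argo), (Lyra, Beta)}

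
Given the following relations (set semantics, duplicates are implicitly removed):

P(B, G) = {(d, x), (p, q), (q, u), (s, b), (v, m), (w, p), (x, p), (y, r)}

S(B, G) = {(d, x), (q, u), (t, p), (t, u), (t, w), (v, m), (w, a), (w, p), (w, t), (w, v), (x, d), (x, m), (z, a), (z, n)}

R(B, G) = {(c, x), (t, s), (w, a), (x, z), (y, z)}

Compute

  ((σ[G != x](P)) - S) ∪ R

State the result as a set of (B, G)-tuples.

Selection G != x: {(p, q), (q, u), (s, b), (v, m), (w, p), (x, p), (y, r)}
Set difference of the two operands is {(p, q), (s, b), (x, p), (y, r)}.
Set union of the two operands is {(c, x), (p, q), (s, b), (t, s), (w, a), (x, p), (x, z), (y, r), (y, z)}.

{(c, x), (p, q), (s, b), (t, s), (w, a), (x, p), (x, z), (y, r), (y, z)}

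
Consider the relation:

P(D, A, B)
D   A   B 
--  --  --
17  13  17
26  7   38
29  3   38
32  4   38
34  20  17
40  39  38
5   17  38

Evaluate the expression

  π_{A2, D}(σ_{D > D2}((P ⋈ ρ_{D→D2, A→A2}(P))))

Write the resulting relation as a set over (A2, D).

{(13, 34), (17, 26), (17, 29), (17, 32), (17, 40), (3, 32), (3, 40), (4, 40), (7, 29), (7, 32), (7, 40)}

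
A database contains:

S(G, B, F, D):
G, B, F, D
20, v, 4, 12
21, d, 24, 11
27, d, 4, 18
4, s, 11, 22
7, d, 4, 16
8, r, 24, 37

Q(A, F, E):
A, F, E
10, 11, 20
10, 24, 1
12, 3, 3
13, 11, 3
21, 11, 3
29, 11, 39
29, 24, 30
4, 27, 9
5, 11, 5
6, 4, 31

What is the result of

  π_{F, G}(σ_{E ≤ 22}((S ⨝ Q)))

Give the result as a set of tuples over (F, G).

Joining S and Q on F yields {(20, v, 4, 12, 6, 31), (21, d, 24, 11, 10, 1), (21, d, 24, 11, 29, 30), (27, d, 4, 18, 6, 31), (4, s, 11, 22, 10, 20), (4, s, 11, 22, 13, 3), (4, s, 11, 22, 21, 3), (4, s, 11, 22, 29, 39), (4, s, 11, 22, 5, 5), (7, d, 4, 16, 6, 31), (8, r, 24, 37, 10, 1), (8, r, 24, 37, 29, 30)}.
Filtering on E ≤ 22 leaves {(21, d, 24, 11, 10, 1), (4, s, 11, 22, 10, 20), (4, s, 11, 22, 13, 3), (4, s, 11, 22, 21, 3), (4, s, 11, 22, 5, 5), (8, r, 24, 37, 10, 1)}.
Keep only column(s) F, G (3 duplicate(s) eliminated): {(11, 4), (24, 21), (24, 8)}

{(11, 4), (24, 21), (24, 8)}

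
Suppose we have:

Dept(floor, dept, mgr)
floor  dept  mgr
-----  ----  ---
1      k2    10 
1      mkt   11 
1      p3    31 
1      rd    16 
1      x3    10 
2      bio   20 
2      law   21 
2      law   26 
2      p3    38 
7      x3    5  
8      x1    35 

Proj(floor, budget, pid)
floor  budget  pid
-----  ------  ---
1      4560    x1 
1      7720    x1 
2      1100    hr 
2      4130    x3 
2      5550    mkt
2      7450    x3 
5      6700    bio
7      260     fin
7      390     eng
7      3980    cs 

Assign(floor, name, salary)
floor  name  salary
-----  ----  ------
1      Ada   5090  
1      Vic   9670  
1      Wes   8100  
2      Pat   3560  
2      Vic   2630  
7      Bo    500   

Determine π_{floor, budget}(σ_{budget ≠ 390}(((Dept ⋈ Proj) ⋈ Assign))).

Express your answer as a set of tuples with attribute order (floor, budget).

{(1, 4560), (1, 7720), (2, 1100), (2, 4130), (2, 5550), (2, 7450), (7, 260), (7, 3980)}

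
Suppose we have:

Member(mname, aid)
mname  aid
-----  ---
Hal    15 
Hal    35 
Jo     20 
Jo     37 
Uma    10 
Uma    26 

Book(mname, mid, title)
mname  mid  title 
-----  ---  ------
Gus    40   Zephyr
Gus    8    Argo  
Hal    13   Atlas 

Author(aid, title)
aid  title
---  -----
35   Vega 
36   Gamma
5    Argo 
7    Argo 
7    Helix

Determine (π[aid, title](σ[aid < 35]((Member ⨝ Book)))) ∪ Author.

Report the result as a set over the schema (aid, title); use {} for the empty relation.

Natural join on mname: {(Hal, 15, 13, Atlas), (Hal, 35, 13, Atlas)}
Selection aid < 35: {(Hal, 15, 13, Atlas)}
Keep only column(s) aid, title: {(15, Atlas)}
Union: {(15, Atlas)} with {(35, Vega), (36, Gamma), (5, Argo), (7, Argo), (7, Helix)} → {(15, Atlas), (35, Vega), (36, Gamma), (5, Argo), (7, Argo), (7, Helix)}

{(15, Atlas), (35, Vega), (36, Gamma), (5, Argo), (7, Argo), (7, Helix)}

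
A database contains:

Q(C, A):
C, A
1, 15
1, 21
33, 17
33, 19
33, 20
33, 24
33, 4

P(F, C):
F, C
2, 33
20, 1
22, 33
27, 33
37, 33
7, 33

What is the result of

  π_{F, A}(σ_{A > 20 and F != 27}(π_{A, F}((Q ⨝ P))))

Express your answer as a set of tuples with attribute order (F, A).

Q ⋈ P (natural join on C): {(1, 15, 20), (1, 21, 20), (33, 17, 2), (33, 17, 22), (33, 17, 27), (33, 17, 37), (33, 17, 7), (33, 19, 2), (33, 19, 22), (33, 19, 27), (33, 19, 37), (33, 19, 7), (33, 20, 2), (33, 20, 22), (33, 20, 27), (33, 20, 37), (33, 20, 7), (33, 24, 2), (33, 24, 22), (33, 24, 27), (33, 24, 37), (33, 24, 7), (33, 4, 2), (33, 4, 22), (33, 4, 27), (33, 4, 37), (33, 4, 7)}
Keep only column(s) A, F: {(15, 20), (17, 2), (17, 22), (17, 27), (17, 37), (17, 7), (19, 2), (19, 22), (19, 27), (19, 37), (19, 7), (20, 2), (20, 22), (20, 27), (20, 37), (20, 7), (21, 20), (24, 2), (24, 22), (24, 27), (24, 37), (24, 7), (4, 2), (4, 22), (4, 27), (4, 37), (4, 7)}
Filtering on A > 20 and F != 27 leaves {(21, 20), (24, 2), (24, 22), (24, 37), (24, 7)}.
Keep only column(s) F, A: {(2, 24), (20, 21), (22, 24), (37, 24), (7, 24)}

{(2, 24), (20, 21), (22, 24), (37, 24), (7, 24)}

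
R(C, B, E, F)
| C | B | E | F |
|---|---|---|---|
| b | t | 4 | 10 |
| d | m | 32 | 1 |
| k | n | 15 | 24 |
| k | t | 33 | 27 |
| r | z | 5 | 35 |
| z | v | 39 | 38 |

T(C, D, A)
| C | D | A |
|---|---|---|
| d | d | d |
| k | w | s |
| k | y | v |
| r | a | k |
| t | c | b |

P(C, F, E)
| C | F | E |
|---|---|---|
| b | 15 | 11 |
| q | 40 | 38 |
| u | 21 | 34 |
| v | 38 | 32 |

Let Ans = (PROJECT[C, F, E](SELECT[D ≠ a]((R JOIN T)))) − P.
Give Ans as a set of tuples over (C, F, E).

{(d, 1, 32), (k, 24, 15), (k, 27, 33)}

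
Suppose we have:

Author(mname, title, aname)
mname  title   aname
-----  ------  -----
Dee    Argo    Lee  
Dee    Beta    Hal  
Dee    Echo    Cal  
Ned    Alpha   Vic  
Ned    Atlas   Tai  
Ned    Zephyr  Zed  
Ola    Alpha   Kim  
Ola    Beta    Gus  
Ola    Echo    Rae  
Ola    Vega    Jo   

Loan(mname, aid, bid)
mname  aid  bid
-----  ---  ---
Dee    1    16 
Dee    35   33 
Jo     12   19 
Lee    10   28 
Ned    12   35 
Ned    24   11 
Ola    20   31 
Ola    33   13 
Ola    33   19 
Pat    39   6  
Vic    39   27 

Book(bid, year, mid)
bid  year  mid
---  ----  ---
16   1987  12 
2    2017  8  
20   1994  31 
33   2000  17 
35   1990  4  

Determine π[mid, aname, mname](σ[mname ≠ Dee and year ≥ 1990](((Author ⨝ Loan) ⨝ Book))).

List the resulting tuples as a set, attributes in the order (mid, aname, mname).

{(4, Tai, Ned), (4, Vic, Ned), (4, Zed, Ned)}

Joining Author and Loan on mname yields {(Dee, Argo, Lee, 1, 16), (Dee, Argo, Lee, 35, 33), (Dee, Beta, Hal, 1, 16), (Dee, Beta, Hal, 35, 33), (Dee, Echo, Cal, 1, 16), (Dee, Echo, Cal, 35, 33), (Ned, Alpha, Vic, 12, 35), (Ned, Alpha, Vic, 24, 11), (Ned, Atlas, Tai, 12, 35), (Ned, Atlas, Tai, 24, 11), (Ned, Zephyr, Zed, 12, 35), (Ned, Zephyr, Zed, 24, 11), (Ola, Alpha, Kim, 20, 31), (Ola, Alpha, Kim, 33, 13), (Ola, Alpha, Kim, 33, 19), (Ola, Beta, Gus, 20, 31), (Ola, Beta, Gus, 33, 13), (Ola, Beta, Gus, 33, 19), (Ola, Echo, Rae, 20, 31), (Ola, Echo, Rae, 33, 13), (Ola, Echo, Rae, 33, 19), (Ola, Vega, Jo, 20, 31), (Ola, Vega, Jo, 33, 13), (Ola, Vega, Jo, 33, 19)}.
Joining (Author ⨝ Loan) and Book on bid yields {(Dee, Argo, Lee, 1, 16, 1987, 12), (Dee, Argo, Lee, 35, 33, 2000, 17), (Dee, Beta, Hal, 1, 16, 1987, 12), (Dee, Beta, Hal, 35, 33, 2000, 17), (Dee, Echo, Cal, 1, 16, 1987, 12), (Dee, Echo, Cal, 35, 33, 2000, 17), (Ned, Alpha, Vic, 12, 35, 1990, 4), (Ned, Atlas, Tai, 12, 35, 1990, 4), (Ned, Zephyr, Zed, 12, 35, 1990, 4)}.
Filtering on mname ≠ Dee and year ≥ 1990 leaves {(Ned, Alpha, Vic, 12, 35, 1990, 4), (Ned, Atlas, Tai, 12, 35, 1990, 4), (Ned, Zephyr, Zed, 12, 35, 1990, 4)}.
π[mid, aname, mname]: project onto (mid, aname, mname) → {(4, Tai, Ned), (4, Vic, Ned), (4, Zed, Ned)}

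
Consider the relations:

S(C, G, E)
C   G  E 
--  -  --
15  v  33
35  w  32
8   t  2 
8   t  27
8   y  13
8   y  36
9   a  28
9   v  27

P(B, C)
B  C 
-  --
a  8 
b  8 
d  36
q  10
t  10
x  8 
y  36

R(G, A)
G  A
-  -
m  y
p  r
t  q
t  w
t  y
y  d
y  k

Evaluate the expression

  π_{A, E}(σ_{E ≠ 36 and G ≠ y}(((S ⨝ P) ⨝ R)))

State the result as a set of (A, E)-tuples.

{(q, 2), (q, 27), (w, 2), (w, 27), (y, 2), (y, 27)}

Joining S and P on C yields {(8, t, 2, a), (8, t, 2, b), (8, t, 2, x), (8, t, 27, a), (8, t, 27, b), (8, t, 27, x), (8, y, 13, a), (8, y, 13, b), (8, y, 13, x), (8, y, 36, a), (8, y, 36, b), (8, y, 36, x)}.
Joining (S ⨝ P) and R on G yields {(8, t, 2, a, q), (8, t, 2, a, w), (8, t, 2, a, y), (8, t, 2, b, q), (8, t, 2, b, w), (8, t, 2, b, y), (8, t, 2, x, q), (8, t, 2, x, w), (8, t, 2, x, y), (8, t, 27, a, q), (8, t, 27, a, w), (8, t, 27, a, y), (8, t, 27, b, q), (8, t, 27, b, w), (8, t, 27, b, y), (8, t, 27, x, q), (8, t, 27, x, w), (8, t, 27, x, y), (8, y, 13, a, d), (8, y, 13, a, k), (8, y, 13, b, d), (8, y, 13, b, k), (8, y, 13, x, d), (8, y, 13, x, k), (8, y, 36, a, d), (8, y, 36, a, k), (8, y, 36, b, d), (8, y, 36, b, k), (8, y, 36, x, d), (8, y, 36, x, k)}.
Apply σ_{E ≠ 36 and G ≠ y}; surviving tuples: {(8, t, 2, a, q), (8, t, 2, a, w), (8, t, 2, a, y), (8, t, 2, b, q), (8, t, 2, b, w), (8, t, 2, b, y), (8, t, 2, x, q), (8, t, 2, x, w), (8, t, 2, x, y), (8, t, 27, a, q), (8, t, 27, a, w), (8, t, 27, a, y), (8, t, 27, b, q), (8, t, 27, b, w), (8, t, 27, b, y), (8, t, 27, x, q), (8, t, 27, x, w), (8, t, 27, x, y)}
Keep only column(s) A, E (12 duplicate(s) eliminated): {(q, 2), (q, 27), (w, 2), (w, 27), (y, 2), (y, 27)}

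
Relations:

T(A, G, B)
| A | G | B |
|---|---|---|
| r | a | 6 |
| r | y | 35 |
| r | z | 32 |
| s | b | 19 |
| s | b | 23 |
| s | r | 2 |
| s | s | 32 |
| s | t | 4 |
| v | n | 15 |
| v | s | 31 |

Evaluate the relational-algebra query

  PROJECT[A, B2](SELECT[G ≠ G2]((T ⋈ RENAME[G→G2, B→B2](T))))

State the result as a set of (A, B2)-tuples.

{(r, 32), (r, 35), (r, 6), (s, 19), (s, 2), (s, 23), (s, 32), (s, 4), (v, 15), (v, 31)}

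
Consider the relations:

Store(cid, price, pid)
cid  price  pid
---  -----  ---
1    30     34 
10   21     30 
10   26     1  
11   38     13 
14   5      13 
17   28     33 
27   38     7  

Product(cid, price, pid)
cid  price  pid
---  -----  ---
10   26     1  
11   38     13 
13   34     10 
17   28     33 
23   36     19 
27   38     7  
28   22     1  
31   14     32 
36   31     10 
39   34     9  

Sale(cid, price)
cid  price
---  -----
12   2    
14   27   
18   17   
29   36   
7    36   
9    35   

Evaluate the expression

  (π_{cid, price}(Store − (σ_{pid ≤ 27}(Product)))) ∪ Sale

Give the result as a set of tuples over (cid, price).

σ[pid ≤ 27]: keep tuples satisfying pid ≤ 27 → {(10, 26, 1), (11, 38, 13), (13, 34, 10), (23, 36, 19), (27, 38, 7), (28, 22, 1), (36, 31, 10), (39, 34, 9)}
Set difference of the two operands is {(1, 30, 34), (10, 21, 30), (14, 5, 13), (17, 28, 33)}.
Projecting to cid, price: {(1, 30), (10, 21), (14, 5), (17, 28)}
Set union of the two operands is {(1, 30), (10, 21), (12, 2), (14, 27), (14, 5), (17, 28), (18, 17), (29, 36), (7, 36), (9, 35)}.

{(1, 30), (10, 21), (12, 2), (14, 27), (14, 5), (17, 28), (18, 17), (29, 36), (7, 36), (9, 35)}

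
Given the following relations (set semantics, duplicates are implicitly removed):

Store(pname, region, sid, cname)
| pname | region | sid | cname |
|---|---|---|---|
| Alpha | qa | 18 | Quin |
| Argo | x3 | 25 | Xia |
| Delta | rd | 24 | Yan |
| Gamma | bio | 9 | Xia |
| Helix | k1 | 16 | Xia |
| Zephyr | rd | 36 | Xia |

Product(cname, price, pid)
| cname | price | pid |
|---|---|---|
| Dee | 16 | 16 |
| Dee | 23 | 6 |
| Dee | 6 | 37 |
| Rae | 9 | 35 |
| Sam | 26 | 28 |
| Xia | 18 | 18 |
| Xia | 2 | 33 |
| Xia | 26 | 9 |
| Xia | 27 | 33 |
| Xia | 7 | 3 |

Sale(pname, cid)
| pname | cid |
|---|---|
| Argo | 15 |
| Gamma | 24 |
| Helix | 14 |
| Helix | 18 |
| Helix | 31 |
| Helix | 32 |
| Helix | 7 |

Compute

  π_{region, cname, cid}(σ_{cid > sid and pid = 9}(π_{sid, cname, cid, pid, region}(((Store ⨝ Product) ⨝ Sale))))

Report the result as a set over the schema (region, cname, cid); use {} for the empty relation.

{(bio, Xia, 24), (k1, Xia, 18), (k1, Xia, 31), (k1, Xia, 32)}

Joining Store and Product on cname yields {(Argo, x3, 25, Xia, 18, 18), (Argo, x3, 25, Xia, 2, 33), (Argo, x3, 25, Xia, 26, 9), (Argo, x3, 25, Xia, 27, 33), (Argo, x3, 25, Xia, 7, 3), (Gamma, bio, 9, Xia, 18, 18), (Gamma, bio, 9, Xia, 2, 33), (Gamma, bio, 9, Xia, 26, 9), (Gamma, bio, 9, Xia, 27, 33), (Gamma, bio, 9, Xia, 7, 3), (Helix, k1, 16, Xia, 18, 18), (Helix, k1, 16, Xia, 2, 33), (Helix, k1, 16, Xia, 26, 9), (Helix, k1, 16, Xia, 27, 33), (Helix, k1, 16, Xia, 7, 3), (Zephyr, rd, 36, Xia, 18, 18), (Zephyr, rd, 36, Xia, 2, 33), (Zephyr, rd, 36, Xia, 26, 9), (Zephyr, rd, 36, Xia, 27, 33), (Zephyr, rd, 36, Xia, 7, 3)}.
Joining (Store ⨝ Product) and Sale on pname yields {(Argo, x3, 25, Xia, 18, 18, 15), (Argo, x3, 25, Xia, 2, 33, 15), (Argo, x3, 25, Xia, 26, 9, 15), (Argo, x3, 25, Xia, 27, 33, 15), (Argo, x3, 25, Xia, 7, 3, 15), (Gamma, bio, 9, Xia, 18, 18, 24), (Gamma, bio, 9, Xia, 2, 33, 24), (Gamma, bio, 9, Xia, 26, 9, 24), (Gamma, bio, 9, Xia, 27, 33, 24), (Gamma, bio, 9, Xia, 7, 3, 24), (Helix, k1, 16, Xia, 18, 18, 14), (Helix, k1, 16, Xia, 18, 18, 18), (Helix, k1, 16, Xia, 18, 18, 31), (Helix, k1, 16, Xia, 18, 18, 32), (Helix, k1, 16, Xia, 18, 18, 7), (Helix, k1, 16, Xia, 2, 33, 14), (Helix, k1, 16, Xia, 2, 33, 18), (Helix, k1, 16, Xia, 2, 33, 31), (Helix, k1, 16, Xia, 2, 33, 32), (Helix, k1, 16, Xia, 2, 33, 7), (Helix, k1, 16, Xia, 26, 9, 14), (Helix, k1, 16, Xia, 26, 9, 18), (Helix, k1, 16, Xia, 26, 9, 31), (Helix, k1, 16, Xia, 26, 9, 32), (Helix, k1, 16, Xia, 26, 9, 7), (Helix, k1, 16, Xia, 27, 33, 14), (Helix, k1, 16, Xia, 27, 33, 18), (Helix, k1, 16, Xia, 27, 33, 31), (Helix, k1, 16, Xia, 27, 33, 32), (Helix, k1, 16, Xia, 27, 33, 7), (Helix, k1, 16, Xia, 7, 3, 14), (Helix, k1, 16, Xia, 7, 3, 18), (Helix, k1, 16, Xia, 7, 3, 31), (Helix, k1, 16, Xia, 7, 3, 32), (Helix, k1, 16, Xia, 7, 3, 7)}.
π_{sid, cname, cid, pid, region} gives {(16, Xia, 14, 18, k1), (16, Xia, 14, 3, k1), (16, Xia, 14, 33, k1), (16, Xia, 14, 9, k1), (16, Xia, 18, 18, k1), (16, Xia, 18, 3, k1), (16, Xia, 18, 33, k1), (16, Xia, 18, 9, k1), (16, Xia, 31, 18, k1), (16, Xia, 31, 3, k1), (16, Xia, 31, 33, k1), (16, Xia, 31, 9, k1), (16, Xia, 32, 18, k1), (16, Xia, 32, 3, k1), (16, Xia, 32, 33, k1), (16, Xia, 32, 9, k1), (16, Xia, 7, 18, k1), (16, Xia, 7, 3, k1), (16, Xia, 7, 33, k1), (16, Xia, 7, 9, k1), (25, Xia, 15, 18, x3), (25, Xia, 15, 3, x3), (25, Xia, 15, 33, x3), (25, Xia, 15, 9, x3), (9, Xia, 24, 18, bio), (9, Xia, 24, 3, bio), (9, Xia, 24, 33, bio), (9, Xia, 24, 9, bio)} (7 duplicate(s) eliminated).
Filtering on cid > sid and pid = 9 leaves {(16, Xia, 18, 9, k1), (16, Xia, 31, 9, k1), (16, Xia, 32, 9, k1), (9, Xia, 24, 9, bio)}.
π_{region, cname, cid} gives {(bio, Xia, 24), (k1, Xia, 18), (k1, Xia, 31), (k1, Xia, 32)}.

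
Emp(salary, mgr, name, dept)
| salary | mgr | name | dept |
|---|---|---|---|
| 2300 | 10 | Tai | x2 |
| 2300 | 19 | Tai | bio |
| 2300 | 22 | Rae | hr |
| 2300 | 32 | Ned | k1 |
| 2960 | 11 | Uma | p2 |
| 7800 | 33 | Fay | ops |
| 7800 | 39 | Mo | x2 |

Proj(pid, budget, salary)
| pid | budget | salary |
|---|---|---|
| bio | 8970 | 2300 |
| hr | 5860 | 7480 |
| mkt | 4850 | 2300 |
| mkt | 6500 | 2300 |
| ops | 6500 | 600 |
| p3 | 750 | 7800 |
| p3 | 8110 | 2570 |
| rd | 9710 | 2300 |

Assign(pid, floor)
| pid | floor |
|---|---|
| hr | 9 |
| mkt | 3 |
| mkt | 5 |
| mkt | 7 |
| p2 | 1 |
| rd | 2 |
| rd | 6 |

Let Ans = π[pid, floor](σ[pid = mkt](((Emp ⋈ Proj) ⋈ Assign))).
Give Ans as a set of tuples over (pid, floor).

{(mkt, 3), (mkt, 5), (mkt, 7)}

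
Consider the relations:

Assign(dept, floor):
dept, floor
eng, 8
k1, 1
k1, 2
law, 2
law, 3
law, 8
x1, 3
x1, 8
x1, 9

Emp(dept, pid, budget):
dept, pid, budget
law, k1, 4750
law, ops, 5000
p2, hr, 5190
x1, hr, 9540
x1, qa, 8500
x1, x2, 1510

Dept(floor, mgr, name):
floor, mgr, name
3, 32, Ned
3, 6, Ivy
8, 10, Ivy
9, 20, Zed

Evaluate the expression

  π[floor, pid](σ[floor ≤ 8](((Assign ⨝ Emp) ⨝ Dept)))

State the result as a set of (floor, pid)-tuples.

Assign ⋈ Emp (natural join on dept): {(law, 2, k1, 4750), (law, 2, ops, 5000), (law, 3, k1, 4750), (law, 3, ops, 5000), (law, 8, k1, 4750), (law, 8, ops, 5000), (x1, 3, hr, 9540), (x1, 3, qa, 8500), (x1, 3, x2, 1510), (x1, 8, hr, 9540), (x1, 8, qa, 8500), (x1, 8, x2, 1510), (x1, 9, hr, 9540), (x1, 9, qa, 8500), (x1, 9, x2, 1510)}
(Assign ⨝ Emp) ⋈ Dept (natural join on floor): {(law, 3, k1, 4750, 32, Ned), (law, 3, k1, 4750, 6, Ivy), (law, 3, ops, 5000, 32, Ned), (law, 3, ops, 5000, 6, Ivy), (law, 8, k1, 4750, 10, Ivy), (law, 8, ops, 5000, 10, Ivy), (x1, 3, hr, 9540, 32, Ned), (x1, 3, hr, 9540, 6, Ivy), (x1, 3, qa, 8500, 32, Ned), (x1, 3, qa, 8500, 6, Ivy), (x1, 3, x2, 1510, 32, Ned), (x1, 3, x2, 1510, 6, Ivy), (x1, 8, hr, 9540, 10, Ivy), (x1, 8, qa, 8500, 10, Ivy), (x1, 8, x2, 1510, 10, Ivy), (x1, 9, hr, 9540, 20, Zed), (x1, 9, qa, 8500, 20, Zed), (x1, 9, x2, 1510, 20, Zed)}
Filtering on floor ≤ 8 leaves {(law, 3, k1, 4750, 32, Ned), (law, 3, k1, 4750, 6, Ivy), (law, 3, ops, 5000, 32, Ned), (law, 3, ops, 5000, 6, Ivy), (law, 8, k1, 4750, 10, Ivy), (law, 8, ops, 5000, 10, Ivy), (x1, 3, hr, 9540, 32, Ned), (x1, 3, hr, 9540, 6, Ivy), (x1, 3, qa, 8500, 32, Ned), (x1, 3, qa, 8500, 6, Ivy), (x1, 3, x2, 1510, 32, Ned), (x1, 3, x2, 1510, 6, Ivy), (x1, 8, hr, 9540, 10, Ivy), (x1, 8, qa, 8500, 10, Ivy), (x1, 8, x2, 1510, 10, Ivy)}.
π[floor, pid]: project onto (floor, pid) (5 duplicate(s) eliminated) → {(3, hr), (3, k1), (3, ops), (3, qa), (3, x2), (8, hr), (8, k1), (8, ops), (8, qa), (8, x2)}

{(3, hr), (3, k1), (3, ops), (3, qa), (3, x2), (8, hr), (8, k1), (8, ops), (8, qa), (8, x2)}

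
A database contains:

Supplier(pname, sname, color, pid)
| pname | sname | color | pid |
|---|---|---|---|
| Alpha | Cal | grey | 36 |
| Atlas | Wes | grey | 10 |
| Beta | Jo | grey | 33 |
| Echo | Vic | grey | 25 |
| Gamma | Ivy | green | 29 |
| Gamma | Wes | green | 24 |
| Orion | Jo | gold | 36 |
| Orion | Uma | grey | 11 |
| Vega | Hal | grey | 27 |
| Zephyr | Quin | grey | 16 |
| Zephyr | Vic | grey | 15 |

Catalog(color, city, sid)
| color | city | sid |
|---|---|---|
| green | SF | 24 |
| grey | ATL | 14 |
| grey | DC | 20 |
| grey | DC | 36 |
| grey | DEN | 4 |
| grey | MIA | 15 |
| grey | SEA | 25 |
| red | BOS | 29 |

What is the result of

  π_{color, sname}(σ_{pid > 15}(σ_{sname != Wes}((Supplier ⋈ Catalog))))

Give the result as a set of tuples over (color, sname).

Natural join on color: {(Alpha, Cal, grey, 36, ATL, 14), (Alpha, Cal, grey, 36, DC, 20), (Alpha, Cal, grey, 36, DC, 36), (Alpha, Cal, grey, 36, DEN, 4), (Alpha, Cal, grey, 36, MIA, 15), (Alpha, Cal, grey, 36, SEA, 25), (Atlas, Wes, grey, 10, ATL, 14), (Atlas, Wes, grey, 10, DC, 20), (Atlas, Wes, grey, 10, DC, 36), (Atlas, Wes, grey, 10, DEN, 4), (Atlas, Wes, grey, 10, MIA, 15), (Atlas, Wes, grey, 10, SEA, 25), (Beta, Jo, grey, 33, ATL, 14), (Beta, Jo, grey, 33, DC, 20), (Beta, Jo, grey, 33, DC, 36), (Beta, Jo, grey, 33, DEN, 4), (Beta, Jo, grey, 33, MIA, 15), (Beta, Jo, grey, 33, SEA, 25), (Echo, Vic, grey, 25, ATL, 14), (Echo, Vic, grey, 25, DC, 20), (Echo, Vic, grey, 25, DC, 36), (Echo, Vic, grey, 25, DEN, 4), (Echo, Vic, grey, 25, MIA, 15), (Echo, Vic, grey, 25, SEA, 25), (Gamma, Ivy, green, 29, SF, 24), (Gamma, Wes, green, 24, SF, 24), (Orion, Uma, grey, 11, ATL, 14), (Orion, Uma, grey, 11, DC, 20), (Orion, Uma, grey, 11, DC, 36), (Orion, Uma, grey, 11, DEN, 4), (Orion, Uma, grey, 11, MIA, 15), (Orion, Uma, grey, 11, SEA, 25), (Vega, Hal, grey, 27, ATL, 14), (Vega, Hal, grey, 27, DC, 20), (Vega, Hal, grey, 27, DC, 36), (Vega, Hal, grey, 27, DEN, 4), (Vega, Hal, grey, 27, MIA, 15), (Vega, Hal, grey, 27, SEA, 25), (Zephyr, Quin, grey, 16, ATL, 14), (Zephyr, Quin, grey, 16, DC, 20), (Zephyr, Quin, grey, 16, DC, 36), (Zephyr, Quin, grey, 16, DEN, 4), (Zephyr, Quin, grey, 16, MIA, 15), (Zephyr, Quin, grey, 16, SEA, 25), (Zephyr, Vic, grey, 15, ATL, 14), (Zephyr, Vic, grey, 15, DC, 20), (Zephyr, Vic, grey, 15, DC, 36), (Zephyr, Vic, grey, 15, DEN, 4), (Zephyr, Vic, grey, 15, MIA, 15), (Zephyr, Vic, grey, 15, SEA, 25)}
Selection sname != Wes: {(Alpha, Cal, grey, 36, ATL, 14), (Alpha, Cal, grey, 36, DC, 20), (Alpha, Cal, grey, 36, DC, 36), (Alpha, Cal, grey, 36, DEN, 4), (Alpha, Cal, grey, 36, MIA, 15), (Alpha, Cal, grey, 36, SEA, 25), (Beta, Jo, grey, 33, ATL, 14), (Beta, Jo, grey, 33, DC, 20), (Beta, Jo, grey, 33, DC, 36), (Beta, Jo, grey, 33, DEN, 4), (Beta, Jo, grey, 33, MIA, 15), (Beta, Jo, grey, 33, SEA, 25), (Echo, Vic, grey, 25, ATL, 14), (Echo, Vic, grey, 25, DC, 20), (Echo, Vic, grey, 25, DC, 36), (Echo, Vic, grey, 25, DEN, 4), (Echo, Vic, grey, 25, MIA, 15), (Echo, Vic, grey, 25, SEA, 25), (Gamma, Ivy, green, 29, SF, 24), (Orion, Uma, grey, 11, ATL, 14), (Orion, Uma, grey, 11, DC, 20), (Orion, Uma, grey, 11, DC, 36), (Orion, Uma, grey, 11, DEN, 4), (Orion, Uma, grey, 11, MIA, 15), (Orion, Uma, grey, 11, SEA, 25), (Vega, Hal, grey, 27, ATL, 14), (Vega, Hal, grey, 27, DC, 20), (Vega, Hal, grey, 27, DC, 36), (Vega, Hal, grey, 27, DEN, 4), (Vega, Hal, grey, 27, MIA, 15), (Vega, Hal, grey, 27, SEA, 25), (Zephyr, Quin, grey, 16, ATL, 14), (Zephyr, Quin, grey, 16, DC, 20), (Zephyr, Quin, grey, 16, DC, 36), (Zephyr, Quin, grey, 16, DEN, 4), (Zephyr, Quin, grey, 16, MIA, 15), (Zephyr, Quin, grey, 16, SEA, 25), (Zephyr, Vic, grey, 15, ATL, 14), (Zephyr, Vic, grey, 15, DC, 20), (Zephyr, Vic, grey, 15, DC, 36), (Zephyr, Vic, grey, 15, DEN, 4), (Zephyr, Vic, grey, 15, MIA, 15), (Zephyr, Vic, grey, 15, SEA, 25)}
Selection pid > 15: {(Alpha, Cal, grey, 36, ATL, 14), (Alpha, Cal, grey, 36, DC, 20), (Alpha, Cal, grey, 36, DC, 36), (Alpha, Cal, grey, 36, DEN, 4), (Alpha, Cal, grey, 36, MIA, 15), (Alpha, Cal, grey, 36, SEA, 25), (Beta, Jo, grey, 33, ATL, 14), (Beta, Jo, grey, 33, DC, 20), (Beta, Jo, grey, 33, DC, 36), (Beta, Jo, grey, 33, DEN, 4), (Beta, Jo, grey, 33, MIA, 15), (Beta, Jo, grey, 33, SEA, 25), (Echo, Vic, grey, 25, ATL, 14), (Echo, Vic, grey, 25, DC, 20), (Echo, Vic, grey, 25, DC, 36), (Echo, Vic, grey, 25, DEN, 4), (Echo, Vic, grey, 25, MIA, 15), (Echo, Vic, grey, 25, SEA, 25), (Gamma, Ivy, green, 29, SF, 24), (Vega, Hal, grey, 27, ATL, 14), (Vega, Hal, grey, 27, DC, 20), (Vega, Hal, grey, 27, DC, 36), (Vega, Hal, grey, 27, DEN, 4), (Vega, Hal, grey, 27, MIA, 15), (Vega, Hal, grey, 27, SEA, 25), (Zephyr, Quin, grey, 16, ATL, 14), (Zephyr, Quin, grey, 16, DC, 20), (Zephyr, Quin, grey, 16, DC, 36), (Zephyr, Quin, grey, 16, DEN, 4), (Zephyr, Quin, grey, 16, MIA, 15), (Zephyr, Quin, grey, 16, SEA, 25)}
Keep only column(s) color, sname (25 duplicate(s) eliminated): {(green, Ivy), (grey, Cal), (grey, Hal), (grey, Jo), (grey, Quin), (grey, Vic)}

{(green, Ivy), (grey, Cal), (grey, Hal), (grey, Jo), (grey, Quin), (grey, Vic)}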